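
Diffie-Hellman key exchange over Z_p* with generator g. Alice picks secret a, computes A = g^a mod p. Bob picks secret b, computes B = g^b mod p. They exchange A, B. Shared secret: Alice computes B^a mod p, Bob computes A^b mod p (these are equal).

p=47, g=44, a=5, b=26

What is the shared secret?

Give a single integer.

A = 44^5 mod 47  (bits of 5 = 101)
  bit 0 = 1: r = r^2 * 44 mod 47 = 1^2 * 44 = 1*44 = 44
  bit 1 = 0: r = r^2 mod 47 = 44^2 = 9
  bit 2 = 1: r = r^2 * 44 mod 47 = 9^2 * 44 = 34*44 = 39
  -> A = 39
B = 44^26 mod 47  (bits of 26 = 11010)
  bit 0 = 1: r = r^2 * 44 mod 47 = 1^2 * 44 = 1*44 = 44
  bit 1 = 1: r = r^2 * 44 mod 47 = 44^2 * 44 = 9*44 = 20
  bit 2 = 0: r = r^2 mod 47 = 20^2 = 24
  bit 3 = 1: r = r^2 * 44 mod 47 = 24^2 * 44 = 12*44 = 11
  bit 4 = 0: r = r^2 mod 47 = 11^2 = 27
  -> B = 27
s = B^a = 27^5 mod 47  (bits of 5 = 101)
  bit 0 = 1: r = r^2 * 27 mod 47 = 1^2 * 27 = 1*27 = 27
  bit 1 = 0: r = r^2 mod 47 = 27^2 = 24
  bit 2 = 1: r = r^2 * 27 mod 47 = 24^2 * 27 = 12*27 = 42
  -> s = B^a = 42

Answer: 42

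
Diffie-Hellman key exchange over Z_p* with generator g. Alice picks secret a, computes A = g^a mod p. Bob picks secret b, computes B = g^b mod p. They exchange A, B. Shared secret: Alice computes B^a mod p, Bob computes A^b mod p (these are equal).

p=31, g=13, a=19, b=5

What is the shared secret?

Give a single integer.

A = 13^19 mod 31  (bits of 19 = 10011)
  bit 0 = 1: r = r^2 * 13 mod 31 = 1^2 * 13 = 1*13 = 13
  bit 1 = 0: r = r^2 mod 31 = 13^2 = 14
  bit 2 = 0: r = r^2 mod 31 = 14^2 = 10
  bit 3 = 1: r = r^2 * 13 mod 31 = 10^2 * 13 = 7*13 = 29
  bit 4 = 1: r = r^2 * 13 mod 31 = 29^2 * 13 = 4*13 = 21
  -> A = 21
B = 13^5 mod 31  (bits of 5 = 101)
  bit 0 = 1: r = r^2 * 13 mod 31 = 1^2 * 13 = 1*13 = 13
  bit 1 = 0: r = r^2 mod 31 = 13^2 = 14
  bit 2 = 1: r = r^2 * 13 mod 31 = 14^2 * 13 = 10*13 = 6
  -> B = 6
s = B^a = 6^19 mod 31  (bits of 19 = 10011)
  bit 0 = 1: r = r^2 * 6 mod 31 = 1^2 * 6 = 1*6 = 6
  bit 1 = 0: r = r^2 mod 31 = 6^2 = 5
  bit 2 = 0: r = r^2 mod 31 = 5^2 = 25
  bit 3 = 1: r = r^2 * 6 mod 31 = 25^2 * 6 = 5*6 = 30
  bit 4 = 1: r = r^2 * 6 mod 31 = 30^2 * 6 = 1*6 = 6
  -> s = B^a = 6

Answer: 6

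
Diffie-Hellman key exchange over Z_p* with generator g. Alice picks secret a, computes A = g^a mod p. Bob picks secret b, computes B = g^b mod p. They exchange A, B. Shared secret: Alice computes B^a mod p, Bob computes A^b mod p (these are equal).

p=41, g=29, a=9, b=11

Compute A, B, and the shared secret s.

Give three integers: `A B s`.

Answer: 30 15 24

Derivation:
A = 29^9 mod 41  (bits of 9 = 1001)
  bit 0 = 1: r = r^2 * 29 mod 41 = 1^2 * 29 = 1*29 = 29
  bit 1 = 0: r = r^2 mod 41 = 29^2 = 21
  bit 2 = 0: r = r^2 mod 41 = 21^2 = 31
  bit 3 = 1: r = r^2 * 29 mod 41 = 31^2 * 29 = 18*29 = 30
  -> A = 30
B = 29^11 mod 41  (bits of 11 = 1011)
  bit 0 = 1: r = r^2 * 29 mod 41 = 1^2 * 29 = 1*29 = 29
  bit 1 = 0: r = r^2 mod 41 = 29^2 = 21
  bit 2 = 1: r = r^2 * 29 mod 41 = 21^2 * 29 = 31*29 = 38
  bit 3 = 1: r = r^2 * 29 mod 41 = 38^2 * 29 = 9*29 = 15
  -> B = 15
s = B^a = 15^9 mod 41  (bits of 9 = 1001)
  bit 0 = 1: r = r^2 * 15 mod 41 = 1^2 * 15 = 1*15 = 15
  bit 1 = 0: r = r^2 mod 41 = 15^2 = 20
  bit 2 = 0: r = r^2 mod 41 = 20^2 = 31
  bit 3 = 1: r = r^2 * 15 mod 41 = 31^2 * 15 = 18*15 = 24
  -> s = B^a = 24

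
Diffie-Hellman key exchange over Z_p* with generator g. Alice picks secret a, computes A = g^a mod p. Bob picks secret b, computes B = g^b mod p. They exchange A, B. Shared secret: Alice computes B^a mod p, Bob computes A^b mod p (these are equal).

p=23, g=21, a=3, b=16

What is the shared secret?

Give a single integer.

A = 21^3 mod 23  (bits of 3 = 11)
  bit 0 = 1: r = r^2 * 21 mod 23 = 1^2 * 21 = 1*21 = 21
  bit 1 = 1: r = r^2 * 21 mod 23 = 21^2 * 21 = 4*21 = 15
  -> A = 15
B = 21^16 mod 23  (bits of 16 = 10000)
  bit 0 = 1: r = r^2 * 21 mod 23 = 1^2 * 21 = 1*21 = 21
  bit 1 = 0: r = r^2 mod 23 = 21^2 = 4
  bit 2 = 0: r = r^2 mod 23 = 4^2 = 16
  bit 3 = 0: r = r^2 mod 23 = 16^2 = 3
  bit 4 = 0: r = r^2 mod 23 = 3^2 = 9
  -> B = 9
s = B^a = 9^3 mod 23  (bits of 3 = 11)
  bit 0 = 1: r = r^2 * 9 mod 23 = 1^2 * 9 = 1*9 = 9
  bit 1 = 1: r = r^2 * 9 mod 23 = 9^2 * 9 = 12*9 = 16
  -> s = B^a = 16

Answer: 16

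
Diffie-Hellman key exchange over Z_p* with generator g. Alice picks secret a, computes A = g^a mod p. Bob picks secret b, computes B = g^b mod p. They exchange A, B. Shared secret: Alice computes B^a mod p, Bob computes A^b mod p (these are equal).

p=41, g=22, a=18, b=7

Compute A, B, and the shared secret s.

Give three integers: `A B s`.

A = 22^18 mod 41  (bits of 18 = 10010)
  bit 0 = 1: r = r^2 * 22 mod 41 = 1^2 * 22 = 1*22 = 22
  bit 1 = 0: r = r^2 mod 41 = 22^2 = 33
  bit 2 = 0: r = r^2 mod 41 = 33^2 = 23
  bit 3 = 1: r = r^2 * 22 mod 41 = 23^2 * 22 = 37*22 = 35
  bit 4 = 0: r = r^2 mod 41 = 35^2 = 36
  -> A = 36
B = 22^7 mod 41  (bits of 7 = 111)
  bit 0 = 1: r = r^2 * 22 mod 41 = 1^2 * 22 = 1*22 = 22
  bit 1 = 1: r = r^2 * 22 mod 41 = 22^2 * 22 = 33*22 = 29
  bit 2 = 1: r = r^2 * 22 mod 41 = 29^2 * 22 = 21*22 = 11
  -> B = 11
s = B^a = 11^18 mod 41  (bits of 18 = 10010)
  bit 0 = 1: r = r^2 * 11 mod 41 = 1^2 * 11 = 1*11 = 11
  bit 1 = 0: r = r^2 mod 41 = 11^2 = 39
  bit 2 = 0: r = r^2 mod 41 = 39^2 = 4
  bit 3 = 1: r = r^2 * 11 mod 41 = 4^2 * 11 = 16*11 = 12
  bit 4 = 0: r = r^2 mod 41 = 12^2 = 21
  -> s = B^a = 21

Answer: 36 11 21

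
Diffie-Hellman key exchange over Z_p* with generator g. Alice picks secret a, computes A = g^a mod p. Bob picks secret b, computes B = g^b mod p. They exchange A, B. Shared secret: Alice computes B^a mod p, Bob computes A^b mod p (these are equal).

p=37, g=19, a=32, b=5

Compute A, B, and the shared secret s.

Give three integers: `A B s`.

A = 19^32 mod 37  (bits of 32 = 100000)
  bit 0 = 1: r = r^2 * 19 mod 37 = 1^2 * 19 = 1*19 = 19
  bit 1 = 0: r = r^2 mod 37 = 19^2 = 28
  bit 2 = 0: r = r^2 mod 37 = 28^2 = 7
  bit 3 = 0: r = r^2 mod 37 = 7^2 = 12
  bit 4 = 0: r = r^2 mod 37 = 12^2 = 33
  bit 5 = 0: r = r^2 mod 37 = 33^2 = 16
  -> A = 16
B = 19^5 mod 37  (bits of 5 = 101)
  bit 0 = 1: r = r^2 * 19 mod 37 = 1^2 * 19 = 1*19 = 19
  bit 1 = 0: r = r^2 mod 37 = 19^2 = 28
  bit 2 = 1: r = r^2 * 19 mod 37 = 28^2 * 19 = 7*19 = 22
  -> B = 22
s = B^a = 22^32 mod 37  (bits of 32 = 100000)
  bit 0 = 1: r = r^2 * 22 mod 37 = 1^2 * 22 = 1*22 = 22
  bit 1 = 0: r = r^2 mod 37 = 22^2 = 3
  bit 2 = 0: r = r^2 mod 37 = 3^2 = 9
  bit 3 = 0: r = r^2 mod 37 = 9^2 = 7
  bit 4 = 0: r = r^2 mod 37 = 7^2 = 12
  bit 5 = 0: r = r^2 mod 37 = 12^2 = 33
  -> s = B^a = 33

Answer: 16 22 33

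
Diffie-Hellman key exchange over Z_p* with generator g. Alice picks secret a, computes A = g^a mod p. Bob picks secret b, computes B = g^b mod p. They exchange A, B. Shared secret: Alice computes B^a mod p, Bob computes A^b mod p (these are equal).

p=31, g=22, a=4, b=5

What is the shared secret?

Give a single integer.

A = 22^4 mod 31  (bits of 4 = 100)
  bit 0 = 1: r = r^2 * 22 mod 31 = 1^2 * 22 = 1*22 = 22
  bit 1 = 0: r = r^2 mod 31 = 22^2 = 19
  bit 2 = 0: r = r^2 mod 31 = 19^2 = 20
  -> A = 20
B = 22^5 mod 31  (bits of 5 = 101)
  bit 0 = 1: r = r^2 * 22 mod 31 = 1^2 * 22 = 1*22 = 22
  bit 1 = 0: r = r^2 mod 31 = 22^2 = 19
  bit 2 = 1: r = r^2 * 22 mod 31 = 19^2 * 22 = 20*22 = 6
  -> B = 6
s = B^a = 6^4 mod 31  (bits of 4 = 100)
  bit 0 = 1: r = r^2 * 6 mod 31 = 1^2 * 6 = 1*6 = 6
  bit 1 = 0: r = r^2 mod 31 = 6^2 = 5
  bit 2 = 0: r = r^2 mod 31 = 5^2 = 25
  -> s = B^a = 25

Answer: 25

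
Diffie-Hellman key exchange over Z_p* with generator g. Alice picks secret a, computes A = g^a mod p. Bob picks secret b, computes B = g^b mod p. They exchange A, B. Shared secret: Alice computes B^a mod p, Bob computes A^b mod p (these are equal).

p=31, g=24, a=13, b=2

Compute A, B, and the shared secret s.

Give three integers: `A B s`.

A = 24^13 mod 31  (bits of 13 = 1101)
  bit 0 = 1: r = r^2 * 24 mod 31 = 1^2 * 24 = 1*24 = 24
  bit 1 = 1: r = r^2 * 24 mod 31 = 24^2 * 24 = 18*24 = 29
  bit 2 = 0: r = r^2 mod 31 = 29^2 = 4
  bit 3 = 1: r = r^2 * 24 mod 31 = 4^2 * 24 = 16*24 = 12
  -> A = 12
B = 24^2 mod 31  (bits of 2 = 10)
  bit 0 = 1: r = r^2 * 24 mod 31 = 1^2 * 24 = 1*24 = 24
  bit 1 = 0: r = r^2 mod 31 = 24^2 = 18
  -> B = 18
s = B^a = 18^13 mod 31  (bits of 13 = 1101)
  bit 0 = 1: r = r^2 * 18 mod 31 = 1^2 * 18 = 1*18 = 18
  bit 1 = 1: r = r^2 * 18 mod 31 = 18^2 * 18 = 14*18 = 4
  bit 2 = 0: r = r^2 mod 31 = 4^2 = 16
  bit 3 = 1: r = r^2 * 18 mod 31 = 16^2 * 18 = 8*18 = 20
  -> s = B^a = 20

Answer: 12 18 20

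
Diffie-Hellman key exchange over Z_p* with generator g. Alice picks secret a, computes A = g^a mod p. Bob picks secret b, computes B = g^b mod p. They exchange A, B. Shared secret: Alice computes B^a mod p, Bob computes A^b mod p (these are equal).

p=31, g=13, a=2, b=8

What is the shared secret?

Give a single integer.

Answer: 18

Derivation:
A = 13^2 mod 31  (bits of 2 = 10)
  bit 0 = 1: r = r^2 * 13 mod 31 = 1^2 * 13 = 1*13 = 13
  bit 1 = 0: r = r^2 mod 31 = 13^2 = 14
  -> A = 14
B = 13^8 mod 31  (bits of 8 = 1000)
  bit 0 = 1: r = r^2 * 13 mod 31 = 1^2 * 13 = 1*13 = 13
  bit 1 = 0: r = r^2 mod 31 = 13^2 = 14
  bit 2 = 0: r = r^2 mod 31 = 14^2 = 10
  bit 3 = 0: r = r^2 mod 31 = 10^2 = 7
  -> B = 7
s = B^a = 7^2 mod 31  (bits of 2 = 10)
  bit 0 = 1: r = r^2 * 7 mod 31 = 1^2 * 7 = 1*7 = 7
  bit 1 = 0: r = r^2 mod 31 = 7^2 = 18
  -> s = B^a = 18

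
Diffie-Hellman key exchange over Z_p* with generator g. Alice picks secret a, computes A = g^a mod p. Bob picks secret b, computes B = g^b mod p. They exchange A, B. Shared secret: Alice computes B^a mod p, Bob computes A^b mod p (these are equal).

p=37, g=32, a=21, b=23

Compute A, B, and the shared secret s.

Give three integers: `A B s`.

A = 32^21 mod 37  (bits of 21 = 10101)
  bit 0 = 1: r = r^2 * 32 mod 37 = 1^2 * 32 = 1*32 = 32
  bit 1 = 0: r = r^2 mod 37 = 32^2 = 25
  bit 2 = 1: r = r^2 * 32 mod 37 = 25^2 * 32 = 33*32 = 20
  bit 3 = 0: r = r^2 mod 37 = 20^2 = 30
  bit 4 = 1: r = r^2 * 32 mod 37 = 30^2 * 32 = 12*32 = 14
  -> A = 14
B = 32^23 mod 37  (bits of 23 = 10111)
  bit 0 = 1: r = r^2 * 32 mod 37 = 1^2 * 32 = 1*32 = 32
  bit 1 = 0: r = r^2 mod 37 = 32^2 = 25
  bit 2 = 1: r = r^2 * 32 mod 37 = 25^2 * 32 = 33*32 = 20
  bit 3 = 1: r = r^2 * 32 mod 37 = 20^2 * 32 = 30*32 = 35
  bit 4 = 1: r = r^2 * 32 mod 37 = 35^2 * 32 = 4*32 = 17
  -> B = 17
s = B^a = 17^21 mod 37  (bits of 21 = 10101)
  bit 0 = 1: r = r^2 * 17 mod 37 = 1^2 * 17 = 1*17 = 17
  bit 1 = 0: r = r^2 mod 37 = 17^2 = 30
  bit 2 = 1: r = r^2 * 17 mod 37 = 30^2 * 17 = 12*17 = 19
  bit 3 = 0: r = r^2 mod 37 = 19^2 = 28
  bit 4 = 1: r = r^2 * 17 mod 37 = 28^2 * 17 = 7*17 = 8
  -> s = B^a = 8

Answer: 14 17 8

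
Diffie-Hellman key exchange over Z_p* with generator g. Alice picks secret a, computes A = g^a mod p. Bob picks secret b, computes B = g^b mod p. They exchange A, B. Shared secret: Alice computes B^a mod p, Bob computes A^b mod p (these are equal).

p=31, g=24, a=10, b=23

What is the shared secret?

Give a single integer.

Answer: 5

Derivation:
A = 24^10 mod 31  (bits of 10 = 1010)
  bit 0 = 1: r = r^2 * 24 mod 31 = 1^2 * 24 = 1*24 = 24
  bit 1 = 0: r = r^2 mod 31 = 24^2 = 18
  bit 2 = 1: r = r^2 * 24 mod 31 = 18^2 * 24 = 14*24 = 26
  bit 3 = 0: r = r^2 mod 31 = 26^2 = 25
  -> A = 25
B = 24^23 mod 31  (bits of 23 = 10111)
  bit 0 = 1: r = r^2 * 24 mod 31 = 1^2 * 24 = 1*24 = 24
  bit 1 = 0: r = r^2 mod 31 = 24^2 = 18
  bit 2 = 1: r = r^2 * 24 mod 31 = 18^2 * 24 = 14*24 = 26
  bit 3 = 1: r = r^2 * 24 mod 31 = 26^2 * 24 = 25*24 = 11
  bit 4 = 1: r = r^2 * 24 mod 31 = 11^2 * 24 = 28*24 = 21
  -> B = 21
s = B^a = 21^10 mod 31  (bits of 10 = 1010)
  bit 0 = 1: r = r^2 * 21 mod 31 = 1^2 * 21 = 1*21 = 21
  bit 1 = 0: r = r^2 mod 31 = 21^2 = 7
  bit 2 = 1: r = r^2 * 21 mod 31 = 7^2 * 21 = 18*21 = 6
  bit 3 = 0: r = r^2 mod 31 = 6^2 = 5
  -> s = B^a = 5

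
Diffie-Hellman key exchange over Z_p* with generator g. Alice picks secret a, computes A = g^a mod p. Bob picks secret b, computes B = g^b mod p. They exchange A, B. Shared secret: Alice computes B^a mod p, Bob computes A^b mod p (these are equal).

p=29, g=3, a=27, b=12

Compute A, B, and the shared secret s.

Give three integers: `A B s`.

Answer: 10 16 20

Derivation:
A = 3^27 mod 29  (bits of 27 = 11011)
  bit 0 = 1: r = r^2 * 3 mod 29 = 1^2 * 3 = 1*3 = 3
  bit 1 = 1: r = r^2 * 3 mod 29 = 3^2 * 3 = 9*3 = 27
  bit 2 = 0: r = r^2 mod 29 = 27^2 = 4
  bit 3 = 1: r = r^2 * 3 mod 29 = 4^2 * 3 = 16*3 = 19
  bit 4 = 1: r = r^2 * 3 mod 29 = 19^2 * 3 = 13*3 = 10
  -> A = 10
B = 3^12 mod 29  (bits of 12 = 1100)
  bit 0 = 1: r = r^2 * 3 mod 29 = 1^2 * 3 = 1*3 = 3
  bit 1 = 1: r = r^2 * 3 mod 29 = 3^2 * 3 = 9*3 = 27
  bit 2 = 0: r = r^2 mod 29 = 27^2 = 4
  bit 3 = 0: r = r^2 mod 29 = 4^2 = 16
  -> B = 16
s = B^a = 16^27 mod 29  (bits of 27 = 11011)
  bit 0 = 1: r = r^2 * 16 mod 29 = 1^2 * 16 = 1*16 = 16
  bit 1 = 1: r = r^2 * 16 mod 29 = 16^2 * 16 = 24*16 = 7
  bit 2 = 0: r = r^2 mod 29 = 7^2 = 20
  bit 3 = 1: r = r^2 * 16 mod 29 = 20^2 * 16 = 23*16 = 20
  bit 4 = 1: r = r^2 * 16 mod 29 = 20^2 * 16 = 23*16 = 20
  -> s = B^a = 20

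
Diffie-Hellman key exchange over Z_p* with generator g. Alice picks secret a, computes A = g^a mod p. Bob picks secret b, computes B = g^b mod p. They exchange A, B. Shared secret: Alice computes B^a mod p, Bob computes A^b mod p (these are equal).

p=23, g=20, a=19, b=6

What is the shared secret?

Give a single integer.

A = 20^19 mod 23  (bits of 19 = 10011)
  bit 0 = 1: r = r^2 * 20 mod 23 = 1^2 * 20 = 1*20 = 20
  bit 1 = 0: r = r^2 mod 23 = 20^2 = 9
  bit 2 = 0: r = r^2 mod 23 = 9^2 = 12
  bit 3 = 1: r = r^2 * 20 mod 23 = 12^2 * 20 = 6*20 = 5
  bit 4 = 1: r = r^2 * 20 mod 23 = 5^2 * 20 = 2*20 = 17
  -> A = 17
B = 20^6 mod 23  (bits of 6 = 110)
  bit 0 = 1: r = r^2 * 20 mod 23 = 1^2 * 20 = 1*20 = 20
  bit 1 = 1: r = r^2 * 20 mod 23 = 20^2 * 20 = 9*20 = 19
  bit 2 = 0: r = r^2 mod 23 = 19^2 = 16
  -> B = 16
s = B^a = 16^19 mod 23  (bits of 19 = 10011)
  bit 0 = 1: r = r^2 * 16 mod 23 = 1^2 * 16 = 1*16 = 16
  bit 1 = 0: r = r^2 mod 23 = 16^2 = 3
  bit 2 = 0: r = r^2 mod 23 = 3^2 = 9
  bit 3 = 1: r = r^2 * 16 mod 23 = 9^2 * 16 = 12*16 = 8
  bit 4 = 1: r = r^2 * 16 mod 23 = 8^2 * 16 = 18*16 = 12
  -> s = B^a = 12

Answer: 12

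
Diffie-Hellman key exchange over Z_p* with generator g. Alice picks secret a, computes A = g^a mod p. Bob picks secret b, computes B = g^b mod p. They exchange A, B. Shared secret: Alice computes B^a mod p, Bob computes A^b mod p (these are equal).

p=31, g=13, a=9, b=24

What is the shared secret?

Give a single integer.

A = 13^9 mod 31  (bits of 9 = 1001)
  bit 0 = 1: r = r^2 * 13 mod 31 = 1^2 * 13 = 1*13 = 13
  bit 1 = 0: r = r^2 mod 31 = 13^2 = 14
  bit 2 = 0: r = r^2 mod 31 = 14^2 = 10
  bit 3 = 1: r = r^2 * 13 mod 31 = 10^2 * 13 = 7*13 = 29
  -> A = 29
B = 13^24 mod 31  (bits of 24 = 11000)
  bit 0 = 1: r = r^2 * 13 mod 31 = 1^2 * 13 = 1*13 = 13
  bit 1 = 1: r = r^2 * 13 mod 31 = 13^2 * 13 = 14*13 = 27
  bit 2 = 0: r = r^2 mod 31 = 27^2 = 16
  bit 3 = 0: r = r^2 mod 31 = 16^2 = 8
  bit 4 = 0: r = r^2 mod 31 = 8^2 = 2
  -> B = 2
s = B^a = 2^9 mod 31  (bits of 9 = 1001)
  bit 0 = 1: r = r^2 * 2 mod 31 = 1^2 * 2 = 1*2 = 2
  bit 1 = 0: r = r^2 mod 31 = 2^2 = 4
  bit 2 = 0: r = r^2 mod 31 = 4^2 = 16
  bit 3 = 1: r = r^2 * 2 mod 31 = 16^2 * 2 = 8*2 = 16
  -> s = B^a = 16

Answer: 16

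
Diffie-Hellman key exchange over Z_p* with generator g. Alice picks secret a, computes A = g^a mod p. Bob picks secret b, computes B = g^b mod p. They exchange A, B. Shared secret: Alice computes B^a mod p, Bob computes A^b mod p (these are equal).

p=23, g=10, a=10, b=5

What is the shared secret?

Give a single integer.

A = 10^10 mod 23  (bits of 10 = 1010)
  bit 0 = 1: r = r^2 * 10 mod 23 = 1^2 * 10 = 1*10 = 10
  bit 1 = 0: r = r^2 mod 23 = 10^2 = 8
  bit 2 = 1: r = r^2 * 10 mod 23 = 8^2 * 10 = 18*10 = 19
  bit 3 = 0: r = r^2 mod 23 = 19^2 = 16
  -> A = 16
B = 10^5 mod 23  (bits of 5 = 101)
  bit 0 = 1: r = r^2 * 10 mod 23 = 1^2 * 10 = 1*10 = 10
  bit 1 = 0: r = r^2 mod 23 = 10^2 = 8
  bit 2 = 1: r = r^2 * 10 mod 23 = 8^2 * 10 = 18*10 = 19
  -> B = 19
s = B^a = 19^10 mod 23  (bits of 10 = 1010)
  bit 0 = 1: r = r^2 * 19 mod 23 = 1^2 * 19 = 1*19 = 19
  bit 1 = 0: r = r^2 mod 23 = 19^2 = 16
  bit 2 = 1: r = r^2 * 19 mod 23 = 16^2 * 19 = 3*19 = 11
  bit 3 = 0: r = r^2 mod 23 = 11^2 = 6
  -> s = B^a = 6

Answer: 6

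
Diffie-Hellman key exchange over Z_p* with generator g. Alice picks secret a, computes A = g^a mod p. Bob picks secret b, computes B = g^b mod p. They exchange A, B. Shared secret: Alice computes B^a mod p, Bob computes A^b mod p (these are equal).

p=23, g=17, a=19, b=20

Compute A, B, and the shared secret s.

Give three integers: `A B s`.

Answer: 5 16 12

Derivation:
A = 17^19 mod 23  (bits of 19 = 10011)
  bit 0 = 1: r = r^2 * 17 mod 23 = 1^2 * 17 = 1*17 = 17
  bit 1 = 0: r = r^2 mod 23 = 17^2 = 13
  bit 2 = 0: r = r^2 mod 23 = 13^2 = 8
  bit 3 = 1: r = r^2 * 17 mod 23 = 8^2 * 17 = 18*17 = 7
  bit 4 = 1: r = r^2 * 17 mod 23 = 7^2 * 17 = 3*17 = 5
  -> A = 5
B = 17^20 mod 23  (bits of 20 = 10100)
  bit 0 = 1: r = r^2 * 17 mod 23 = 1^2 * 17 = 1*17 = 17
  bit 1 = 0: r = r^2 mod 23 = 17^2 = 13
  bit 2 = 1: r = r^2 * 17 mod 23 = 13^2 * 17 = 8*17 = 21
  bit 3 = 0: r = r^2 mod 23 = 21^2 = 4
  bit 4 = 0: r = r^2 mod 23 = 4^2 = 16
  -> B = 16
s = B^a = 16^19 mod 23  (bits of 19 = 10011)
  bit 0 = 1: r = r^2 * 16 mod 23 = 1^2 * 16 = 1*16 = 16
  bit 1 = 0: r = r^2 mod 23 = 16^2 = 3
  bit 2 = 0: r = r^2 mod 23 = 3^2 = 9
  bit 3 = 1: r = r^2 * 16 mod 23 = 9^2 * 16 = 12*16 = 8
  bit 4 = 1: r = r^2 * 16 mod 23 = 8^2 * 16 = 18*16 = 12
  -> s = B^a = 12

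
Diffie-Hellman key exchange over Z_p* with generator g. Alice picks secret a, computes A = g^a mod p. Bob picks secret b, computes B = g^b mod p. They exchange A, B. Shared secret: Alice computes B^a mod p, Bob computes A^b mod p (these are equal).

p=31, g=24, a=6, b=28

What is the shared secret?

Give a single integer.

A = 24^6 mod 31  (bits of 6 = 110)
  bit 0 = 1: r = r^2 * 24 mod 31 = 1^2 * 24 = 1*24 = 24
  bit 1 = 1: r = r^2 * 24 mod 31 = 24^2 * 24 = 18*24 = 29
  bit 2 = 0: r = r^2 mod 31 = 29^2 = 4
  -> A = 4
B = 24^28 mod 31  (bits of 28 = 11100)
  bit 0 = 1: r = r^2 * 24 mod 31 = 1^2 * 24 = 1*24 = 24
  bit 1 = 1: r = r^2 * 24 mod 31 = 24^2 * 24 = 18*24 = 29
  bit 2 = 1: r = r^2 * 24 mod 31 = 29^2 * 24 = 4*24 = 3
  bit 3 = 0: r = r^2 mod 31 = 3^2 = 9
  bit 4 = 0: r = r^2 mod 31 = 9^2 = 19
  -> B = 19
s = B^a = 19^6 mod 31  (bits of 6 = 110)
  bit 0 = 1: r = r^2 * 19 mod 31 = 1^2 * 19 = 1*19 = 19
  bit 1 = 1: r = r^2 * 19 mod 31 = 19^2 * 19 = 20*19 = 8
  bit 2 = 0: r = r^2 mod 31 = 8^2 = 2
  -> s = B^a = 2

Answer: 2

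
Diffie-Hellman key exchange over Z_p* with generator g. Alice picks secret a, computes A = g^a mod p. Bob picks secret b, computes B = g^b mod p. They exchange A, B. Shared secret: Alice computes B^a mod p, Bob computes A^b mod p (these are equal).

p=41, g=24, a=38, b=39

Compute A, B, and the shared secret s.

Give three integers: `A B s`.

Answer: 21 12 2

Derivation:
A = 24^38 mod 41  (bits of 38 = 100110)
  bit 0 = 1: r = r^2 * 24 mod 41 = 1^2 * 24 = 1*24 = 24
  bit 1 = 0: r = r^2 mod 41 = 24^2 = 2
  bit 2 = 0: r = r^2 mod 41 = 2^2 = 4
  bit 3 = 1: r = r^2 * 24 mod 41 = 4^2 * 24 = 16*24 = 15
  bit 4 = 1: r = r^2 * 24 mod 41 = 15^2 * 24 = 20*24 = 29
  bit 5 = 0: r = r^2 mod 41 = 29^2 = 21
  -> A = 21
B = 24^39 mod 41  (bits of 39 = 100111)
  bit 0 = 1: r = r^2 * 24 mod 41 = 1^2 * 24 = 1*24 = 24
  bit 1 = 0: r = r^2 mod 41 = 24^2 = 2
  bit 2 = 0: r = r^2 mod 41 = 2^2 = 4
  bit 3 = 1: r = r^2 * 24 mod 41 = 4^2 * 24 = 16*24 = 15
  bit 4 = 1: r = r^2 * 24 mod 41 = 15^2 * 24 = 20*24 = 29
  bit 5 = 1: r = r^2 * 24 mod 41 = 29^2 * 24 = 21*24 = 12
  -> B = 12
s = B^a = 12^38 mod 41  (bits of 38 = 100110)
  bit 0 = 1: r = r^2 * 12 mod 41 = 1^2 * 12 = 1*12 = 12
  bit 1 = 0: r = r^2 mod 41 = 12^2 = 21
  bit 2 = 0: r = r^2 mod 41 = 21^2 = 31
  bit 3 = 1: r = r^2 * 12 mod 41 = 31^2 * 12 = 18*12 = 11
  bit 4 = 1: r = r^2 * 12 mod 41 = 11^2 * 12 = 39*12 = 17
  bit 5 = 0: r = r^2 mod 41 = 17^2 = 2
  -> s = B^a = 2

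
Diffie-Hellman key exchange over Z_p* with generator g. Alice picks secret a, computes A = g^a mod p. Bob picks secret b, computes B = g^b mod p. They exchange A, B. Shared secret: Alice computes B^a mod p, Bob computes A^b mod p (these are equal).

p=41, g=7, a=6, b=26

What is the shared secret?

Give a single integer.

A = 7^6 mod 41  (bits of 6 = 110)
  bit 0 = 1: r = r^2 * 7 mod 41 = 1^2 * 7 = 1*7 = 7
  bit 1 = 1: r = r^2 * 7 mod 41 = 7^2 * 7 = 8*7 = 15
  bit 2 = 0: r = r^2 mod 41 = 15^2 = 20
  -> A = 20
B = 7^26 mod 41  (bits of 26 = 11010)
  bit 0 = 1: r = r^2 * 7 mod 41 = 1^2 * 7 = 1*7 = 7
  bit 1 = 1: r = r^2 * 7 mod 41 = 7^2 * 7 = 8*7 = 15
  bit 2 = 0: r = r^2 mod 41 = 15^2 = 20
  bit 3 = 1: r = r^2 * 7 mod 41 = 20^2 * 7 = 31*7 = 12
  bit 4 = 0: r = r^2 mod 41 = 12^2 = 21
  -> B = 21
s = B^a = 21^6 mod 41  (bits of 6 = 110)
  bit 0 = 1: r = r^2 * 21 mod 41 = 1^2 * 21 = 1*21 = 21
  bit 1 = 1: r = r^2 * 21 mod 41 = 21^2 * 21 = 31*21 = 36
  bit 2 = 0: r = r^2 mod 41 = 36^2 = 25
  -> s = B^a = 25

Answer: 25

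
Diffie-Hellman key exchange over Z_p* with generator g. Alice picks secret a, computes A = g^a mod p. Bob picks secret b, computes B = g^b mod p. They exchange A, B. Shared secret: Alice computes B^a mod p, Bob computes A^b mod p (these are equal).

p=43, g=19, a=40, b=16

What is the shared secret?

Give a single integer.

A = 19^40 mod 43  (bits of 40 = 101000)
  bit 0 = 1: r = r^2 * 19 mod 43 = 1^2 * 19 = 1*19 = 19
  bit 1 = 0: r = r^2 mod 43 = 19^2 = 17
  bit 2 = 1: r = r^2 * 19 mod 43 = 17^2 * 19 = 31*19 = 30
  bit 3 = 0: r = r^2 mod 43 = 30^2 = 40
  bit 4 = 0: r = r^2 mod 43 = 40^2 = 9
  bit 5 = 0: r = r^2 mod 43 = 9^2 = 38
  -> A = 38
B = 19^16 mod 43  (bits of 16 = 10000)
  bit 0 = 1: r = r^2 * 19 mod 43 = 1^2 * 19 = 1*19 = 19
  bit 1 = 0: r = r^2 mod 43 = 19^2 = 17
  bit 2 = 0: r = r^2 mod 43 = 17^2 = 31
  bit 3 = 0: r = r^2 mod 43 = 31^2 = 15
  bit 4 = 0: r = r^2 mod 43 = 15^2 = 10
  -> B = 10
s = B^a = 10^40 mod 43  (bits of 40 = 101000)
  bit 0 = 1: r = r^2 * 10 mod 43 = 1^2 * 10 = 1*10 = 10
  bit 1 = 0: r = r^2 mod 43 = 10^2 = 14
  bit 2 = 1: r = r^2 * 10 mod 43 = 14^2 * 10 = 24*10 = 25
  bit 3 = 0: r = r^2 mod 43 = 25^2 = 23
  bit 4 = 0: r = r^2 mod 43 = 23^2 = 13
  bit 5 = 0: r = r^2 mod 43 = 13^2 = 40
  -> s = B^a = 40

Answer: 40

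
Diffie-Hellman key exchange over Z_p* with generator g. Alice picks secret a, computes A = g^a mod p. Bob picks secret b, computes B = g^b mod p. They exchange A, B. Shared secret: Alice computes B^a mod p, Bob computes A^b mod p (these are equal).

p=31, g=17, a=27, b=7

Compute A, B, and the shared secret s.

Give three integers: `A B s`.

A = 17^27 mod 31  (bits of 27 = 11011)
  bit 0 = 1: r = r^2 * 17 mod 31 = 1^2 * 17 = 1*17 = 17
  bit 1 = 1: r = r^2 * 17 mod 31 = 17^2 * 17 = 10*17 = 15
  bit 2 = 0: r = r^2 mod 31 = 15^2 = 8
  bit 3 = 1: r = r^2 * 17 mod 31 = 8^2 * 17 = 2*17 = 3
  bit 4 = 1: r = r^2 * 17 mod 31 = 3^2 * 17 = 9*17 = 29
  -> A = 29
B = 17^7 mod 31  (bits of 7 = 111)
  bit 0 = 1: r = r^2 * 17 mod 31 = 1^2 * 17 = 1*17 = 17
  bit 1 = 1: r = r^2 * 17 mod 31 = 17^2 * 17 = 10*17 = 15
  bit 2 = 1: r = r^2 * 17 mod 31 = 15^2 * 17 = 8*17 = 12
  -> B = 12
s = B^a = 12^27 mod 31  (bits of 27 = 11011)
  bit 0 = 1: r = r^2 * 12 mod 31 = 1^2 * 12 = 1*12 = 12
  bit 1 = 1: r = r^2 * 12 mod 31 = 12^2 * 12 = 20*12 = 23
  bit 2 = 0: r = r^2 mod 31 = 23^2 = 2
  bit 3 = 1: r = r^2 * 12 mod 31 = 2^2 * 12 = 4*12 = 17
  bit 4 = 1: r = r^2 * 12 mod 31 = 17^2 * 12 = 10*12 = 27
  -> s = B^a = 27

Answer: 29 12 27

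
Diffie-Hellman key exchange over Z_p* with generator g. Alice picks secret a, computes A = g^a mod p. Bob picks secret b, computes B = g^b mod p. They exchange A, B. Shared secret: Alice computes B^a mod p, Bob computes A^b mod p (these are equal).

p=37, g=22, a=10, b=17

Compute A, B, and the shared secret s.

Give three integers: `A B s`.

A = 22^10 mod 37  (bits of 10 = 1010)
  bit 0 = 1: r = r^2 * 22 mod 37 = 1^2 * 22 = 1*22 = 22
  bit 1 = 0: r = r^2 mod 37 = 22^2 = 3
  bit 2 = 1: r = r^2 * 22 mod 37 = 3^2 * 22 = 9*22 = 13
  bit 3 = 0: r = r^2 mod 37 = 13^2 = 21
  -> A = 21
B = 22^17 mod 37  (bits of 17 = 10001)
  bit 0 = 1: r = r^2 * 22 mod 37 = 1^2 * 22 = 1*22 = 22
  bit 1 = 0: r = r^2 mod 37 = 22^2 = 3
  bit 2 = 0: r = r^2 mod 37 = 3^2 = 9
  bit 3 = 0: r = r^2 mod 37 = 9^2 = 7
  bit 4 = 1: r = r^2 * 22 mod 37 = 7^2 * 22 = 12*22 = 5
  -> B = 5
s = B^a = 5^10 mod 37  (bits of 10 = 1010)
  bit 0 = 1: r = r^2 * 5 mod 37 = 1^2 * 5 = 1*5 = 5
  bit 1 = 0: r = r^2 mod 37 = 5^2 = 25
  bit 2 = 1: r = r^2 * 5 mod 37 = 25^2 * 5 = 33*5 = 17
  bit 3 = 0: r = r^2 mod 37 = 17^2 = 30
  -> s = B^a = 30

Answer: 21 5 30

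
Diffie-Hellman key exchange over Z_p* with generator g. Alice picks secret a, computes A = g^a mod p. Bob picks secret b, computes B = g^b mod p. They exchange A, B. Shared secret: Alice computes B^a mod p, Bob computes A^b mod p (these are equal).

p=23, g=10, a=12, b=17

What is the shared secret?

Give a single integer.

A = 10^12 mod 23  (bits of 12 = 1100)
  bit 0 = 1: r = r^2 * 10 mod 23 = 1^2 * 10 = 1*10 = 10
  bit 1 = 1: r = r^2 * 10 mod 23 = 10^2 * 10 = 8*10 = 11
  bit 2 = 0: r = r^2 mod 23 = 11^2 = 6
  bit 3 = 0: r = r^2 mod 23 = 6^2 = 13
  -> A = 13
B = 10^17 mod 23  (bits of 17 = 10001)
  bit 0 = 1: r = r^2 * 10 mod 23 = 1^2 * 10 = 1*10 = 10
  bit 1 = 0: r = r^2 mod 23 = 10^2 = 8
  bit 2 = 0: r = r^2 mod 23 = 8^2 = 18
  bit 3 = 0: r = r^2 mod 23 = 18^2 = 2
  bit 4 = 1: r = r^2 * 10 mod 23 = 2^2 * 10 = 4*10 = 17
  -> B = 17
s = B^a = 17^12 mod 23  (bits of 12 = 1100)
  bit 0 = 1: r = r^2 * 17 mod 23 = 1^2 * 17 = 1*17 = 17
  bit 1 = 1: r = r^2 * 17 mod 23 = 17^2 * 17 = 13*17 = 14
  bit 2 = 0: r = r^2 mod 23 = 14^2 = 12
  bit 3 = 0: r = r^2 mod 23 = 12^2 = 6
  -> s = B^a = 6

Answer: 6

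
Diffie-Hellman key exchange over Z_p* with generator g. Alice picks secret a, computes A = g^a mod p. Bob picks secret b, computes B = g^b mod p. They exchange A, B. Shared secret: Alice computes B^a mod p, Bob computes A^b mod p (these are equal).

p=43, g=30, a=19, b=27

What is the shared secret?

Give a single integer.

Answer: 22

Derivation:
A = 30^19 mod 43  (bits of 19 = 10011)
  bit 0 = 1: r = r^2 * 30 mod 43 = 1^2 * 30 = 1*30 = 30
  bit 1 = 0: r = r^2 mod 43 = 30^2 = 40
  bit 2 = 0: r = r^2 mod 43 = 40^2 = 9
  bit 3 = 1: r = r^2 * 30 mod 43 = 9^2 * 30 = 38*30 = 22
  bit 4 = 1: r = r^2 * 30 mod 43 = 22^2 * 30 = 11*30 = 29
  -> A = 29
B = 30^27 mod 43  (bits of 27 = 11011)
  bit 0 = 1: r = r^2 * 30 mod 43 = 1^2 * 30 = 1*30 = 30
  bit 1 = 1: r = r^2 * 30 mod 43 = 30^2 * 30 = 40*30 = 39
  bit 2 = 0: r = r^2 mod 43 = 39^2 = 16
  bit 3 = 1: r = r^2 * 30 mod 43 = 16^2 * 30 = 41*30 = 26
  bit 4 = 1: r = r^2 * 30 mod 43 = 26^2 * 30 = 31*30 = 27
  -> B = 27
s = B^a = 27^19 mod 43  (bits of 19 = 10011)
  bit 0 = 1: r = r^2 * 27 mod 43 = 1^2 * 27 = 1*27 = 27
  bit 1 = 0: r = r^2 mod 43 = 27^2 = 41
  bit 2 = 0: r = r^2 mod 43 = 41^2 = 4
  bit 3 = 1: r = r^2 * 27 mod 43 = 4^2 * 27 = 16*27 = 2
  bit 4 = 1: r = r^2 * 27 mod 43 = 2^2 * 27 = 4*27 = 22
  -> s = B^a = 22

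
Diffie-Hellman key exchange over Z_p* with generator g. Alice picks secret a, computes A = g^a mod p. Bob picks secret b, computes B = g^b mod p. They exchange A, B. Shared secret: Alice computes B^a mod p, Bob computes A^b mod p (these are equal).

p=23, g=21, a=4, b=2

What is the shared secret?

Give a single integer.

Answer: 3

Derivation:
A = 21^4 mod 23  (bits of 4 = 100)
  bit 0 = 1: r = r^2 * 21 mod 23 = 1^2 * 21 = 1*21 = 21
  bit 1 = 0: r = r^2 mod 23 = 21^2 = 4
  bit 2 = 0: r = r^2 mod 23 = 4^2 = 16
  -> A = 16
B = 21^2 mod 23  (bits of 2 = 10)
  bit 0 = 1: r = r^2 * 21 mod 23 = 1^2 * 21 = 1*21 = 21
  bit 1 = 0: r = r^2 mod 23 = 21^2 = 4
  -> B = 4
s = B^a = 4^4 mod 23  (bits of 4 = 100)
  bit 0 = 1: r = r^2 * 4 mod 23 = 1^2 * 4 = 1*4 = 4
  bit 1 = 0: r = r^2 mod 23 = 4^2 = 16
  bit 2 = 0: r = r^2 mod 23 = 16^2 = 3
  -> s = B^a = 3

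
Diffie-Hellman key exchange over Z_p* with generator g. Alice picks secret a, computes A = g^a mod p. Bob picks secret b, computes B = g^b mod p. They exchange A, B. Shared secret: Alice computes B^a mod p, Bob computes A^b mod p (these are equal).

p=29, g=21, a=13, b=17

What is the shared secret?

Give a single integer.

Answer: 3

Derivation:
A = 21^13 mod 29  (bits of 13 = 1101)
  bit 0 = 1: r = r^2 * 21 mod 29 = 1^2 * 21 = 1*21 = 21
  bit 1 = 1: r = r^2 * 21 mod 29 = 21^2 * 21 = 6*21 = 10
  bit 2 = 0: r = r^2 mod 29 = 10^2 = 13
  bit 3 = 1: r = r^2 * 21 mod 29 = 13^2 * 21 = 24*21 = 11
  -> A = 11
B = 21^17 mod 29  (bits of 17 = 10001)
  bit 0 = 1: r = r^2 * 21 mod 29 = 1^2 * 21 = 1*21 = 21
  bit 1 = 0: r = r^2 mod 29 = 21^2 = 6
  bit 2 = 0: r = r^2 mod 29 = 6^2 = 7
  bit 3 = 0: r = r^2 mod 29 = 7^2 = 20
  bit 4 = 1: r = r^2 * 21 mod 29 = 20^2 * 21 = 23*21 = 19
  -> B = 19
s = B^a = 19^13 mod 29  (bits of 13 = 1101)
  bit 0 = 1: r = r^2 * 19 mod 29 = 1^2 * 19 = 1*19 = 19
  bit 1 = 1: r = r^2 * 19 mod 29 = 19^2 * 19 = 13*19 = 15
  bit 2 = 0: r = r^2 mod 29 = 15^2 = 22
  bit 3 = 1: r = r^2 * 19 mod 29 = 22^2 * 19 = 20*19 = 3
  -> s = B^a = 3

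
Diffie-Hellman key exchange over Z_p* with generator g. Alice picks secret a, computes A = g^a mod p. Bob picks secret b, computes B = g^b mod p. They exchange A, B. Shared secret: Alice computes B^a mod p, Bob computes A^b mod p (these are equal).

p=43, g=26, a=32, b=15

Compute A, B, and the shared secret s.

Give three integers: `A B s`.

Answer: 24 27 4

Derivation:
A = 26^32 mod 43  (bits of 32 = 100000)
  bit 0 = 1: r = r^2 * 26 mod 43 = 1^2 * 26 = 1*26 = 26
  bit 1 = 0: r = r^2 mod 43 = 26^2 = 31
  bit 2 = 0: r = r^2 mod 43 = 31^2 = 15
  bit 3 = 0: r = r^2 mod 43 = 15^2 = 10
  bit 4 = 0: r = r^2 mod 43 = 10^2 = 14
  bit 5 = 0: r = r^2 mod 43 = 14^2 = 24
  -> A = 24
B = 26^15 mod 43  (bits of 15 = 1111)
  bit 0 = 1: r = r^2 * 26 mod 43 = 1^2 * 26 = 1*26 = 26
  bit 1 = 1: r = r^2 * 26 mod 43 = 26^2 * 26 = 31*26 = 32
  bit 2 = 1: r = r^2 * 26 mod 43 = 32^2 * 26 = 35*26 = 7
  bit 3 = 1: r = r^2 * 26 mod 43 = 7^2 * 26 = 6*26 = 27
  -> B = 27
s = B^a = 27^32 mod 43  (bits of 32 = 100000)
  bit 0 = 1: r = r^2 * 27 mod 43 = 1^2 * 27 = 1*27 = 27
  bit 1 = 0: r = r^2 mod 43 = 27^2 = 41
  bit 2 = 0: r = r^2 mod 43 = 41^2 = 4
  bit 3 = 0: r = r^2 mod 43 = 4^2 = 16
  bit 4 = 0: r = r^2 mod 43 = 16^2 = 41
  bit 5 = 0: r = r^2 mod 43 = 41^2 = 4
  -> s = B^a = 4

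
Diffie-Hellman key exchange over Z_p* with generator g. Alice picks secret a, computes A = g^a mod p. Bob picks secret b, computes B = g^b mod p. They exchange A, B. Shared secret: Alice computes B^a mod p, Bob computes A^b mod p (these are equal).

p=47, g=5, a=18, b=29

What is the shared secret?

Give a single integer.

Answer: 17

Derivation:
A = 5^18 mod 47  (bits of 18 = 10010)
  bit 0 = 1: r = r^2 * 5 mod 47 = 1^2 * 5 = 1*5 = 5
  bit 1 = 0: r = r^2 mod 47 = 5^2 = 25
  bit 2 = 0: r = r^2 mod 47 = 25^2 = 14
  bit 3 = 1: r = r^2 * 5 mod 47 = 14^2 * 5 = 8*5 = 40
  bit 4 = 0: r = r^2 mod 47 = 40^2 = 2
  -> A = 2
B = 5^29 mod 47  (bits of 29 = 11101)
  bit 0 = 1: r = r^2 * 5 mod 47 = 1^2 * 5 = 1*5 = 5
  bit 1 = 1: r = r^2 * 5 mod 47 = 5^2 * 5 = 25*5 = 31
  bit 2 = 1: r = r^2 * 5 mod 47 = 31^2 * 5 = 21*5 = 11
  bit 3 = 0: r = r^2 mod 47 = 11^2 = 27
  bit 4 = 1: r = r^2 * 5 mod 47 = 27^2 * 5 = 24*5 = 26
  -> B = 26
s = B^a = 26^18 mod 47  (bits of 18 = 10010)
  bit 0 = 1: r = r^2 * 26 mod 47 = 1^2 * 26 = 1*26 = 26
  bit 1 = 0: r = r^2 mod 47 = 26^2 = 18
  bit 2 = 0: r = r^2 mod 47 = 18^2 = 42
  bit 3 = 1: r = r^2 * 26 mod 47 = 42^2 * 26 = 25*26 = 39
  bit 4 = 0: r = r^2 mod 47 = 39^2 = 17
  -> s = B^a = 17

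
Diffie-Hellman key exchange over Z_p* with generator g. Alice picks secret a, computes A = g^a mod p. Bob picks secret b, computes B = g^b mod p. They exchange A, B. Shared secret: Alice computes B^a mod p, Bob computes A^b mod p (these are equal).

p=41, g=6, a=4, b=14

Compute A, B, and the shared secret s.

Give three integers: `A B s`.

Answer: 25 21 18

Derivation:
A = 6^4 mod 41  (bits of 4 = 100)
  bit 0 = 1: r = r^2 * 6 mod 41 = 1^2 * 6 = 1*6 = 6
  bit 1 = 0: r = r^2 mod 41 = 6^2 = 36
  bit 2 = 0: r = r^2 mod 41 = 36^2 = 25
  -> A = 25
B = 6^14 mod 41  (bits of 14 = 1110)
  bit 0 = 1: r = r^2 * 6 mod 41 = 1^2 * 6 = 1*6 = 6
  bit 1 = 1: r = r^2 * 6 mod 41 = 6^2 * 6 = 36*6 = 11
  bit 2 = 1: r = r^2 * 6 mod 41 = 11^2 * 6 = 39*6 = 29
  bit 3 = 0: r = r^2 mod 41 = 29^2 = 21
  -> B = 21
s = B^a = 21^4 mod 41  (bits of 4 = 100)
  bit 0 = 1: r = r^2 * 21 mod 41 = 1^2 * 21 = 1*21 = 21
  bit 1 = 0: r = r^2 mod 41 = 21^2 = 31
  bit 2 = 0: r = r^2 mod 41 = 31^2 = 18
  -> s = B^a = 18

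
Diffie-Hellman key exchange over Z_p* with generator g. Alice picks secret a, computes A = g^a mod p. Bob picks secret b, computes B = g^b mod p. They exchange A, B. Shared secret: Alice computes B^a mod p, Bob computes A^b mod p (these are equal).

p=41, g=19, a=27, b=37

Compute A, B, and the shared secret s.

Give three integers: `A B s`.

A = 19^27 mod 41  (bits of 27 = 11011)
  bit 0 = 1: r = r^2 * 19 mod 41 = 1^2 * 19 = 1*19 = 19
  bit 1 = 1: r = r^2 * 19 mod 41 = 19^2 * 19 = 33*19 = 12
  bit 2 = 0: r = r^2 mod 41 = 12^2 = 21
  bit 3 = 1: r = r^2 * 19 mod 41 = 21^2 * 19 = 31*19 = 15
  bit 4 = 1: r = r^2 * 19 mod 41 = 15^2 * 19 = 20*19 = 11
  -> A = 11
B = 19^37 mod 41  (bits of 37 = 100101)
  bit 0 = 1: r = r^2 * 19 mod 41 = 1^2 * 19 = 1*19 = 19
  bit 1 = 0: r = r^2 mod 41 = 19^2 = 33
  bit 2 = 0: r = r^2 mod 41 = 33^2 = 23
  bit 3 = 1: r = r^2 * 19 mod 41 = 23^2 * 19 = 37*19 = 6
  bit 4 = 0: r = r^2 mod 41 = 6^2 = 36
  bit 5 = 1: r = r^2 * 19 mod 41 = 36^2 * 19 = 25*19 = 24
  -> B = 24
s = B^a = 24^27 mod 41  (bits of 27 = 11011)
  bit 0 = 1: r = r^2 * 24 mod 41 = 1^2 * 24 = 1*24 = 24
  bit 1 = 1: r = r^2 * 24 mod 41 = 24^2 * 24 = 2*24 = 7
  bit 2 = 0: r = r^2 mod 41 = 7^2 = 8
  bit 3 = 1: r = r^2 * 24 mod 41 = 8^2 * 24 = 23*24 = 19
  bit 4 = 1: r = r^2 * 24 mod 41 = 19^2 * 24 = 33*24 = 13
  -> s = B^a = 13

Answer: 11 24 13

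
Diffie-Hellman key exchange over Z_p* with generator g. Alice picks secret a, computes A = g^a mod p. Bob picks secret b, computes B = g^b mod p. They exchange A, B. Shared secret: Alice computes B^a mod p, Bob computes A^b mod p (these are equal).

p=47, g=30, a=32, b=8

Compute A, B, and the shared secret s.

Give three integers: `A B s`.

A = 30^32 mod 47  (bits of 32 = 100000)
  bit 0 = 1: r = r^2 * 30 mod 47 = 1^2 * 30 = 1*30 = 30
  bit 1 = 0: r = r^2 mod 47 = 30^2 = 7
  bit 2 = 0: r = r^2 mod 47 = 7^2 = 2
  bit 3 = 0: r = r^2 mod 47 = 2^2 = 4
  bit 4 = 0: r = r^2 mod 47 = 4^2 = 16
  bit 5 = 0: r = r^2 mod 47 = 16^2 = 21
  -> A = 21
B = 30^8 mod 47  (bits of 8 = 1000)
  bit 0 = 1: r = r^2 * 30 mod 47 = 1^2 * 30 = 1*30 = 30
  bit 1 = 0: r = r^2 mod 47 = 30^2 = 7
  bit 2 = 0: r = r^2 mod 47 = 7^2 = 2
  bit 3 = 0: r = r^2 mod 47 = 2^2 = 4
  -> B = 4
s = B^a = 4^32 mod 47  (bits of 32 = 100000)
  bit 0 = 1: r = r^2 * 4 mod 47 = 1^2 * 4 = 1*4 = 4
  bit 1 = 0: r = r^2 mod 47 = 4^2 = 16
  bit 2 = 0: r = r^2 mod 47 = 16^2 = 21
  bit 3 = 0: r = r^2 mod 47 = 21^2 = 18
  bit 4 = 0: r = r^2 mod 47 = 18^2 = 42
  bit 5 = 0: r = r^2 mod 47 = 42^2 = 25
  -> s = B^a = 25

Answer: 21 4 25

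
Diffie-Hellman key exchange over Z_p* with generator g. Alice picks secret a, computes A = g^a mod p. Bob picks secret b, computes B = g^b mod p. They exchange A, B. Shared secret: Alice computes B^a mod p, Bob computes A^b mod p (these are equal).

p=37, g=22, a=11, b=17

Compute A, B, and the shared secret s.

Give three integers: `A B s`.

A = 22^11 mod 37  (bits of 11 = 1011)
  bit 0 = 1: r = r^2 * 22 mod 37 = 1^2 * 22 = 1*22 = 22
  bit 1 = 0: r = r^2 mod 37 = 22^2 = 3
  bit 2 = 1: r = r^2 * 22 mod 37 = 3^2 * 22 = 9*22 = 13
  bit 3 = 1: r = r^2 * 22 mod 37 = 13^2 * 22 = 21*22 = 18
  -> A = 18
B = 22^17 mod 37  (bits of 17 = 10001)
  bit 0 = 1: r = r^2 * 22 mod 37 = 1^2 * 22 = 1*22 = 22
  bit 1 = 0: r = r^2 mod 37 = 22^2 = 3
  bit 2 = 0: r = r^2 mod 37 = 3^2 = 9
  bit 3 = 0: r = r^2 mod 37 = 9^2 = 7
  bit 4 = 1: r = r^2 * 22 mod 37 = 7^2 * 22 = 12*22 = 5
  -> B = 5
s = B^a = 5^11 mod 37  (bits of 11 = 1011)
  bit 0 = 1: r = r^2 * 5 mod 37 = 1^2 * 5 = 1*5 = 5
  bit 1 = 0: r = r^2 mod 37 = 5^2 = 25
  bit 2 = 1: r = r^2 * 5 mod 37 = 25^2 * 5 = 33*5 = 17
  bit 3 = 1: r = r^2 * 5 mod 37 = 17^2 * 5 = 30*5 = 2
  -> s = B^a = 2

Answer: 18 5 2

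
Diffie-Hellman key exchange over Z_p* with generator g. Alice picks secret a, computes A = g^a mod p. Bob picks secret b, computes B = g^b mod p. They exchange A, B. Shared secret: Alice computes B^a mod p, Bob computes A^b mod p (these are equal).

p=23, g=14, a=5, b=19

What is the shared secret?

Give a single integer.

A = 14^5 mod 23  (bits of 5 = 101)
  bit 0 = 1: r = r^2 * 14 mod 23 = 1^2 * 14 = 1*14 = 14
  bit 1 = 0: r = r^2 mod 23 = 14^2 = 12
  bit 2 = 1: r = r^2 * 14 mod 23 = 12^2 * 14 = 6*14 = 15
  -> A = 15
B = 14^19 mod 23  (bits of 19 = 10011)
  bit 0 = 1: r = r^2 * 14 mod 23 = 1^2 * 14 = 1*14 = 14
  bit 1 = 0: r = r^2 mod 23 = 14^2 = 12
  bit 2 = 0: r = r^2 mod 23 = 12^2 = 6
  bit 3 = 1: r = r^2 * 14 mod 23 = 6^2 * 14 = 13*14 = 21
  bit 4 = 1: r = r^2 * 14 mod 23 = 21^2 * 14 = 4*14 = 10
  -> B = 10
s = B^a = 10^5 mod 23  (bits of 5 = 101)
  bit 0 = 1: r = r^2 * 10 mod 23 = 1^2 * 10 = 1*10 = 10
  bit 1 = 0: r = r^2 mod 23 = 10^2 = 8
  bit 2 = 1: r = r^2 * 10 mod 23 = 8^2 * 10 = 18*10 = 19
  -> s = B^a = 19

Answer: 19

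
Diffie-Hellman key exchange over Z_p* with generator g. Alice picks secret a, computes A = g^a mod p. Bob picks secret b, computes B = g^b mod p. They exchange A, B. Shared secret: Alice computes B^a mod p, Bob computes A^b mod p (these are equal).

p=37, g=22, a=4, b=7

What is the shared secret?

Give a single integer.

Answer: 16

Derivation:
A = 22^4 mod 37  (bits of 4 = 100)
  bit 0 = 1: r = r^2 * 22 mod 37 = 1^2 * 22 = 1*22 = 22
  bit 1 = 0: r = r^2 mod 37 = 22^2 = 3
  bit 2 = 0: r = r^2 mod 37 = 3^2 = 9
  -> A = 9
B = 22^7 mod 37  (bits of 7 = 111)
  bit 0 = 1: r = r^2 * 22 mod 37 = 1^2 * 22 = 1*22 = 22
  bit 1 = 1: r = r^2 * 22 mod 37 = 22^2 * 22 = 3*22 = 29
  bit 2 = 1: r = r^2 * 22 mod 37 = 29^2 * 22 = 27*22 = 2
  -> B = 2
s = B^a = 2^4 mod 37  (bits of 4 = 100)
  bit 0 = 1: r = r^2 * 2 mod 37 = 1^2 * 2 = 1*2 = 2
  bit 1 = 0: r = r^2 mod 37 = 2^2 = 4
  bit 2 = 0: r = r^2 mod 37 = 4^2 = 16
  -> s = B^a = 16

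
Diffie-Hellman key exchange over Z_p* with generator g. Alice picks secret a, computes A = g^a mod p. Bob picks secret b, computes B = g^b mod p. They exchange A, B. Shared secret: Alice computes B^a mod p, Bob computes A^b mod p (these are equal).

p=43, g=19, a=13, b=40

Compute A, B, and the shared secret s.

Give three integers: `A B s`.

A = 19^13 mod 43  (bits of 13 = 1101)
  bit 0 = 1: r = r^2 * 19 mod 43 = 1^2 * 19 = 1*19 = 19
  bit 1 = 1: r = r^2 * 19 mod 43 = 19^2 * 19 = 17*19 = 22
  bit 2 = 0: r = r^2 mod 43 = 22^2 = 11
  bit 3 = 1: r = r^2 * 19 mod 43 = 11^2 * 19 = 35*19 = 20
  -> A = 20
B = 19^40 mod 43  (bits of 40 = 101000)
  bit 0 = 1: r = r^2 * 19 mod 43 = 1^2 * 19 = 1*19 = 19
  bit 1 = 0: r = r^2 mod 43 = 19^2 = 17
  bit 2 = 1: r = r^2 * 19 mod 43 = 17^2 * 19 = 31*19 = 30
  bit 3 = 0: r = r^2 mod 43 = 30^2 = 40
  bit 4 = 0: r = r^2 mod 43 = 40^2 = 9
  bit 5 = 0: r = r^2 mod 43 = 9^2 = 38
  -> B = 38
s = B^a = 38^13 mod 43  (bits of 13 = 1101)
  bit 0 = 1: r = r^2 * 38 mod 43 = 1^2 * 38 = 1*38 = 38
  bit 1 = 1: r = r^2 * 38 mod 43 = 38^2 * 38 = 25*38 = 4
  bit 2 = 0: r = r^2 mod 43 = 4^2 = 16
  bit 3 = 1: r = r^2 * 38 mod 43 = 16^2 * 38 = 41*38 = 10
  -> s = B^a = 10

Answer: 20 38 10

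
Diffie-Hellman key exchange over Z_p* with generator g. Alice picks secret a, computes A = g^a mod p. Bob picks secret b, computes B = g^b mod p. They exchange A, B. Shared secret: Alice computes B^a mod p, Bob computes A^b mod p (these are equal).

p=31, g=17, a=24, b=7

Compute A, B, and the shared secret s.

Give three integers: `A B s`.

Answer: 4 12 16

Derivation:
A = 17^24 mod 31  (bits of 24 = 11000)
  bit 0 = 1: r = r^2 * 17 mod 31 = 1^2 * 17 = 1*17 = 17
  bit 1 = 1: r = r^2 * 17 mod 31 = 17^2 * 17 = 10*17 = 15
  bit 2 = 0: r = r^2 mod 31 = 15^2 = 8
  bit 3 = 0: r = r^2 mod 31 = 8^2 = 2
  bit 4 = 0: r = r^2 mod 31 = 2^2 = 4
  -> A = 4
B = 17^7 mod 31  (bits of 7 = 111)
  bit 0 = 1: r = r^2 * 17 mod 31 = 1^2 * 17 = 1*17 = 17
  bit 1 = 1: r = r^2 * 17 mod 31 = 17^2 * 17 = 10*17 = 15
  bit 2 = 1: r = r^2 * 17 mod 31 = 15^2 * 17 = 8*17 = 12
  -> B = 12
s = B^a = 12^24 mod 31  (bits of 24 = 11000)
  bit 0 = 1: r = r^2 * 12 mod 31 = 1^2 * 12 = 1*12 = 12
  bit 1 = 1: r = r^2 * 12 mod 31 = 12^2 * 12 = 20*12 = 23
  bit 2 = 0: r = r^2 mod 31 = 23^2 = 2
  bit 3 = 0: r = r^2 mod 31 = 2^2 = 4
  bit 4 = 0: r = r^2 mod 31 = 4^2 = 16
  -> s = B^a = 16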